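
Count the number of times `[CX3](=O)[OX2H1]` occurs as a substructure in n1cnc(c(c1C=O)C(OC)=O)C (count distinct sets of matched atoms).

0

[CX3](=O)[OX2H1] is the SMARTS for a carboxylic acid: an sp2 carbon double-bonded to O and single-bonded to an -OH oxygen.
The molecule has a methyl-ester group (-C(=O)OCH3), but the singly-bonded O has no H (OX2H0, not OX2H1); nothing else fits, so there are 0 matches.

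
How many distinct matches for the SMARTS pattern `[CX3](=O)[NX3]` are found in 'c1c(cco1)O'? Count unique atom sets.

[CX3](=O)[NX3] is the SMARTS for an amide: a carbonyl carbon bonded to a trivalent nitrogen.
No fragment in the molecule satisfies every constraint, giving 0 matches.

0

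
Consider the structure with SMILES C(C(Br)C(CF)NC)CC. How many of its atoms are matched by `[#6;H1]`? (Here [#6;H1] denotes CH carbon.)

2

The query [#6;H1] means: any carbon bearing exactly one hydrogen.
Check the 10 heavy atoms by environment: 2× C (H3) → no; 3× C (H2) → no; 2× C (H1) → match; 1× N (H1) → no; 1× Br (H0) → no; 1× F (H0) → no.
That gives 2 matching atoms.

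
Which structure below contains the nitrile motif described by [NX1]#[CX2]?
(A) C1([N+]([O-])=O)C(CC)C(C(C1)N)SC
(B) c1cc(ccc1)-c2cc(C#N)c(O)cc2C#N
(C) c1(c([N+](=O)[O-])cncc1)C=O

B

[NX1]#[CX2] describes a nitrogen triple-bonded to a two-connected carbon (a nitrile).
(A) has a nitro group (-[N+](=O)[O-]) but there is no C#N triple bond.
(B) contains a nitrile (-C#N), which satisfies every atom and bond constraint.
(C) has a nitro group (-[N+](=O)[O-]) but there is no C#N triple bond.
So the answer is (B).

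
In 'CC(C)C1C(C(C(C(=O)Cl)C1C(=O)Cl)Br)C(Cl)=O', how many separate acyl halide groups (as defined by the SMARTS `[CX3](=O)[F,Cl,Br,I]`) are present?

3

[CX3](=O)[F,Cl,Br,I] is the SMARTS for an acyl halide: a carbonyl carbon bonded to a halogen.
The molecule carries 3 separate instances of an acyl chloride (-C(=O)Cl) meeting every constraint; each maps to a distinct set of atoms, giving 3 matches.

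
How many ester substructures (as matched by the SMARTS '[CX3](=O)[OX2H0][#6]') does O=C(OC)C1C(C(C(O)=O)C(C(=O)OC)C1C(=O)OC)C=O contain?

3

[CX3](=O)[OX2H0][#6] is the SMARTS for an ester: a carbonyl carbon bonded to an oxygen that is itself bonded to carbon (no H on that O).
The molecule carries 3 separate instances of a methyl-ester group (-C(=O)OCH3) meeting every constraint; each maps to a distinct set of atoms, giving 3 matches.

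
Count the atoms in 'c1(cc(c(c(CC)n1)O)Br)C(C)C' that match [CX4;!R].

5

Check the 13 heavy atoms by environment: 1× n (aromatic, X2, in 6-ring) → no; 5× c (aromatic, X3, in 6-ring) → no; 1× O (X2, acyclic) → no; 5× C (X4, acyclic) → match; 1× Br (X1, acyclic) → no.
That gives 5 matching atoms.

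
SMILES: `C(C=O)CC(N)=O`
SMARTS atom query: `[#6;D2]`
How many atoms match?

3

The query [#6;D2] means: any carbon bonded to exactly two heavy atoms.
Check the 7 heavy atoms by environment: 3× C (D2) → match; 2× O (D1) → no; 1× C (D3) → no; 1× N (D1) → no.
That gives 3 matching atoms.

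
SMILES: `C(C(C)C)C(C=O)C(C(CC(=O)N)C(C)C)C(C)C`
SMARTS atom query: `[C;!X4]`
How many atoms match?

2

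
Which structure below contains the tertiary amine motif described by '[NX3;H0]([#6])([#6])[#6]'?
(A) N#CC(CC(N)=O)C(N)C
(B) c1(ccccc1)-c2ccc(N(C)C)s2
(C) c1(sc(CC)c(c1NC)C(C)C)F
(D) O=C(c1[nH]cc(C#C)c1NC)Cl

B

[NX3;H0]([#6])([#6])[#6] describes a trivalent nitrogen with no H, bonded to three carbons (a tertiary amine).
(A) has a primary amino group (-NH2) but the nitrogen has H2, not H0 with three carbons.
(B) contains a dimethylamino group (-N(CH3)2), which satisfies every atom and bond constraint.
(C) has an N-methylamino group (-NHCH3) but the nitrogen still has one H (H1), not H0.
(D) has an N-methylamino group (-NHCH3) but the nitrogen still has one H (H1), not H0.
So the answer is (B).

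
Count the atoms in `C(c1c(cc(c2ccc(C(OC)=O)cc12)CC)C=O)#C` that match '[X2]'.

The query [X2] means: any atom with exactly two total connections (bonds + H).
Check the 20 heavy atoms by environment: 10× c (aromatic, X3) → no; 2× C (X3) → no; 2× O (X1) → no; 1× O (X2) → match; 3× C (X4) → no; 2× C (X2) → match.
Summing the matching environments: 1 + 2 = 3 matching atoms.

3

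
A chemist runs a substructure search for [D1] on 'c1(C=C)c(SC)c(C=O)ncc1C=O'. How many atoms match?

The query [D1] means: atom with exactly one heavy-atom neighbour (degree 1).
Check the 14 heavy atoms by environment: 1× n (aromatic, D2) → no; 1× c (aromatic, D2) → no; 4× c (aromatic, D3) → no; 1× S (D2) → no; 2× C (D1) → match; 3× C (D2) → no; 2× O (D1) → match.
Summing the matching environments: 2 + 2 = 4 matching atoms.

4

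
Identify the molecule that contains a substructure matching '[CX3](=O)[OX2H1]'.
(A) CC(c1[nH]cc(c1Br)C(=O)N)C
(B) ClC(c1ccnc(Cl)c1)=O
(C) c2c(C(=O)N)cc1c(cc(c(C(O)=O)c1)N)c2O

[CX3](=O)[OX2H1] describes an sp2 carbon double-bonded to O and single-bonded to an -OH oxygen (a carboxylic acid).
(A) has a primary amide (-C(=O)NH2) but the carbonyl is bonded to N, not to an -OH oxygen.
(B) has an acyl chloride (-C(=O)Cl) but the carbonyl is bonded to Cl, not to an -OH oxygen.
(C) contains a carboxylic acid group (-C(=O)OH), which satisfies every atom and bond constraint.
So the answer is (C).

C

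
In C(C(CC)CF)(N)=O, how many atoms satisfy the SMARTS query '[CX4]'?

The query [CX4] means: C with X4: aliphatic carbon with exactly 4 total connections (bonds + H).
Check the 8 heavy atoms by environment: 4× C (X4) → match; 1× F (X1) → no; 1× C (X3) → no; 1× O (X1) → no; 1× N (X3) → no.
That gives 4 matching atoms.

4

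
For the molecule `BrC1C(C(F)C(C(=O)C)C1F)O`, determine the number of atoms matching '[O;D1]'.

2

The query [O;D1] means: aliphatic oxygen bonded to exactly one heavy atom.
Check the 12 heavy atoms by environment: 6× C (D3) → no; 1× Br (D1) → no; 2× F (D1) → no; 2× O (D1) → match; 1× C (D1) → no.
That gives 2 matching atoms.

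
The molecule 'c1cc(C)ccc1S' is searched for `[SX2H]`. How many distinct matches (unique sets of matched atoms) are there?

1

[SX2H] is the SMARTS for a thiol: an aliphatic sulfur with two connections, one being H.
Exactly one fragment in the molecule meets all constraints, giving 1 match.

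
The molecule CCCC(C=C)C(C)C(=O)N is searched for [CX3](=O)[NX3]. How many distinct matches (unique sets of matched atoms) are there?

1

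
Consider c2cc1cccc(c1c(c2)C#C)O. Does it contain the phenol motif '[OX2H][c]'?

Yes

The pattern [OX2H][c] describes a hydroxyl oxygen attached to an aromatic carbon — a phenol.
The molecule carries a hydroxyl group (-OH), whose atoms satisfy every constraint of the query, so the pattern matches.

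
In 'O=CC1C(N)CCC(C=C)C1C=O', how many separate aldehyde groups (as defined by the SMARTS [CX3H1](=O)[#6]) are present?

2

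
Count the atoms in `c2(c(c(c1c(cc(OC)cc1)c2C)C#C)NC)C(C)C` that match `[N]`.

The query [N] means: uppercase N matches aliphatic (non-aromatic) nitrogen only.
Check the 20 heavy atoms by environment: 10× c (aromatic) → no; 8× C → no; 1× O → no; 1× N → match.
That gives 1 matching atom.

1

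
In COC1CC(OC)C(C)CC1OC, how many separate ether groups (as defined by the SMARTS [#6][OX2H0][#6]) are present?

3

[#6][OX2H0][#6] is the SMARTS for an ether: an aliphatic oxygen bridging two carbons with no H on the oxygen.
The molecule carries 3 separate instances of a methoxy ether (-OCH3) meeting every constraint; each maps to a distinct set of atoms, giving 3 matches.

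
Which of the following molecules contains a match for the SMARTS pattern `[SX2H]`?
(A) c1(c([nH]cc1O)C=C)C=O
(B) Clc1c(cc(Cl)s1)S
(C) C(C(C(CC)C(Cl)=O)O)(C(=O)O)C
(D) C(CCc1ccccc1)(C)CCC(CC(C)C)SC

B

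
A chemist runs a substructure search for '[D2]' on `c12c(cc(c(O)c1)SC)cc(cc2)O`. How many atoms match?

6

The query [D2] means: atom with exactly two heavy-atom neighbours.
Check the 14 heavy atoms by environment: 5× c (aromatic, D3) → no; 5× c (aromatic, D2) → match; 2× O (D1) → no; 1× S (D2) → match; 1× C (D1) → no.
Summing the matching environments: 5 + 1 = 6 matching atoms.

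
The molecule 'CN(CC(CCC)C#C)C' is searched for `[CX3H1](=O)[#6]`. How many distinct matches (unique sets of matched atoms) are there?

0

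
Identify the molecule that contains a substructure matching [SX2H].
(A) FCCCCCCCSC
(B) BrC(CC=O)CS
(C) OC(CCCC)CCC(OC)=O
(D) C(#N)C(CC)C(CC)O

[SX2H] describes an aliphatic sulfur with two connections, one being H (a thiol).
(A) has a methylthio ether (-SCH3) but the sulfur has H0 (bonded to two carbons), not H1.
(B) contains a thiol (-SH), which satisfies every atom and bond constraint.
(C) has a hydroxyl group (-OH) but it is an -OH, not an -SH.
(D) has a hydroxyl group (-OH) but it is an -OH, not an -SH.
So the answer is (B).

B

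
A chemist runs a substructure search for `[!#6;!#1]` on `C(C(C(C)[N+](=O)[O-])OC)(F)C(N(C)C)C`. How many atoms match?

The query [!#6;!#1] means: not carbon and not hydrogen — any heteroatom.
Check the 15 heavy atoms by environment: 9× C → no; 1× N (charge +1) → match; 1× O (charge -1) → match; 2× O → match; 1× F → match; 1× N → match.
Summing the matching environments: 1 + 1 + 2 + 1 + 1 = 6 matching atoms.

6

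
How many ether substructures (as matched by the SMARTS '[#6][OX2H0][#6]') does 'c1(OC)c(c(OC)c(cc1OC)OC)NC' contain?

[#6][OX2H0][#6] is the SMARTS for an ether: an aliphatic oxygen bridging two carbons with no H on the oxygen.
The molecule carries 4 separate instances of a methoxy ether (-OCH3) meeting every constraint; each maps to a distinct set of atoms, giving 4 matches.

4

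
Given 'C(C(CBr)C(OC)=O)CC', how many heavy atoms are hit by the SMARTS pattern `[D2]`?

4

Check the 10 heavy atoms by environment: 3× C (D2) → match; 2× C (D3) → no; 1× Br (D1) → no; 2× C (D1) → no; 1× O (D1) → no; 1× O (D2) → match.
Summing the matching environments: 3 + 1 = 4 matching atoms.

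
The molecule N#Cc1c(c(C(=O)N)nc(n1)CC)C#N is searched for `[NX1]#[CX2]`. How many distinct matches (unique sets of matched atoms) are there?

[NX1]#[CX2] is the SMARTS for a nitrile: a nitrogen triple-bonded to a two-connected carbon.
The molecule carries 2 separate instances of a nitrile (-C#N) meeting every constraint; each maps to a distinct set of atoms, giving 2 matches.

2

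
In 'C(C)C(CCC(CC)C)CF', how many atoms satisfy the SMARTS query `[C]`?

The query [C] means: uppercase C matches aliphatic (non-aromatic) carbon only.
Check the 11 heavy atoms by environment: 10× C → match; 1× F → no.
That gives 10 matching atoms.

10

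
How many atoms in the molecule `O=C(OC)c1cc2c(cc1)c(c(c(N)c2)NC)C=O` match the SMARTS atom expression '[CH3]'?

Check the 19 heavy atoms by environment: 6× c (aromatic, H0) → no; 4× c (aromatic, H1) → no; 1× N (H1) → no; 2× C (H3) → match; 1× C (H0) → no; 3× O (H0) → no; 1× N (H2) → no; 1× C (H1) → no.
That gives 2 matching atoms.

2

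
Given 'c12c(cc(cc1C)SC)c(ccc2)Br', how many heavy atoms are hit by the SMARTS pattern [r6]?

10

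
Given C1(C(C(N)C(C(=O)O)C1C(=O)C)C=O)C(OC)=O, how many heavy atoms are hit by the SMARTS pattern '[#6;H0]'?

3

Check the 18 heavy atoms by environment: 6× C (H1) → no; 3× C (H0) → match; 5× O (H0) → no; 1× O (H1) → no; 1× N (H2) → no; 2× C (H3) → no.
That gives 3 matching atoms.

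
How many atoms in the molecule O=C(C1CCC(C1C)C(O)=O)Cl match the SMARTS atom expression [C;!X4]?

2

The query [C;!X4] means: aliphatic carbon that does not have four total connections.
Check the 12 heavy atoms by environment: 6× C (X4) → no; 2× C (X3) → match; 2× O (X1) → no; 1× Cl (X1) → no; 1× O (X2) → no.
That gives 2 matching atoms.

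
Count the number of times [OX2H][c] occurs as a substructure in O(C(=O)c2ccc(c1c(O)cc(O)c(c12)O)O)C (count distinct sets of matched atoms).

4

[OX2H][c] is the SMARTS for a phenol: a hydroxyl oxygen attached to an aromatic carbon.
The molecule carries 4 separate instances of a hydroxyl group (-OH) meeting every constraint; each maps to a distinct set of atoms, giving 4 matches.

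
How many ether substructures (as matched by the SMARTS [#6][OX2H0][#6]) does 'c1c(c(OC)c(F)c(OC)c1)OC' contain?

3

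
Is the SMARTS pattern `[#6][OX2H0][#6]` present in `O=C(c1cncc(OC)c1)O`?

The pattern [#6][OX2H0][#6] describes an aliphatic oxygen bridging two carbons with no H on the oxygen — an ether.
The molecule carries a methoxy ether (-OCH3), whose atoms satisfy every constraint of the query, so the pattern matches.

Yes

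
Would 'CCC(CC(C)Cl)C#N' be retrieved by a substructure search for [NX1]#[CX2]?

The pattern [NX1]#[CX2] describes a nitrogen triple-bonded to a two-connected carbon — a nitrile.
The molecule carries a nitrile (-C#N), whose atoms satisfy every constraint of the query, so the pattern matches.

Yes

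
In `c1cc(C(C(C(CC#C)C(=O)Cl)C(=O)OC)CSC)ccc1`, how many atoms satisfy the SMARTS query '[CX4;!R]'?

The query [CX4;!R] means: aliphatic carbon with four total connections, not in a ring.
Check the 22 heavy atoms by environment: 7× C (X4, acyclic) → match; 2× C (X3, acyclic) → no; 2× O (X1, acyclic) → no; 1× Cl (X1, acyclic) → no; 1× S (X2, acyclic) → no; 1× O (X2, acyclic) → no; 2× C (X2, acyclic) → no; 6× c (aromatic, X3, in 6-ring) → no.
That gives 7 matching atoms.

7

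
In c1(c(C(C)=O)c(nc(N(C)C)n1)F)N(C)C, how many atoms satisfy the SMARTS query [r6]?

Check the 16 heavy atoms by environment: 2× n (aromatic, in 6-ring) → match; 4× c (aromatic, in 6-ring) → match; 2× N (acyclic) → no; 6× C (acyclic) → no; 1× F (acyclic) → no; 1× O (acyclic) → no.
Summing the matching environments: 2 + 4 = 6 matching atoms.

6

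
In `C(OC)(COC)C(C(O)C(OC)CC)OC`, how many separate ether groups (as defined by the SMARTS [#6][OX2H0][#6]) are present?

[#6][OX2H0][#6] is the SMARTS for an ether: an aliphatic oxygen bridging two carbons with no H on the oxygen.
The molecule carries 4 separate instances of a methoxy ether (-OCH3) meeting every constraint; each maps to a distinct set of atoms, giving 4 matches.

4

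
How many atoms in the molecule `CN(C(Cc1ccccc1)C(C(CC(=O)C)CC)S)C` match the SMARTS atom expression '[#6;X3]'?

The query [#6;X3] means: any carbon (aromatic or not) with three total connections.
Check the 20 heavy atoms by environment: 10× C (X4) → no; 1× S (X2) → no; 1× N (X3) → no; 1× C (X3) → match; 1× O (X1) → no; 6× c (aromatic, X3) → match.
Summing the matching environments: 1 + 6 = 7 matching atoms.

7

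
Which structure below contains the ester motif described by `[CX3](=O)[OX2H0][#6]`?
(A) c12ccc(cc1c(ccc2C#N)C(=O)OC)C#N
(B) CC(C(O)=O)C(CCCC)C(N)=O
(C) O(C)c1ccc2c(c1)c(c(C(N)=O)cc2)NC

[CX3](=O)[OX2H0][#6] describes a carbonyl carbon bonded to an oxygen that is itself bonded to carbon (no H on that O) (an ester).
(A) contains a methyl-ester group (-C(=O)OCH3), which satisfies every atom and bond constraint.
(B) has a carboxylic acid group (-C(=O)OH) but the singly-bonded O carries H (OX2H1, not H0).
(C) has a methoxy ether (-OCH3) but the ether oxygen is not adjacent to a C=O carbon.
So the answer is (A).

A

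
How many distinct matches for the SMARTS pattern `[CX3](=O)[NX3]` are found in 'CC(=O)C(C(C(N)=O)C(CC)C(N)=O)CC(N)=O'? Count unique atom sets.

3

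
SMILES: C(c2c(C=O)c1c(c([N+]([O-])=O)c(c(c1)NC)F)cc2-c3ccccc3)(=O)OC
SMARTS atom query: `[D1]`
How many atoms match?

7

The query [D1] means: atom with exactly one heavy-atom neighbour (degree 1).
Check the 28 heavy atoms by environment: 9× c (aromatic, D3) → no; 7× c (aromatic, D2) → no; 1× C (D3) → no; 3× O (D1) → match; 1× O (D2) → no; 2× C (D1) → match; 1× C (D2) → no; 1× N (charge +1, D3) → no; 1× O (charge -1, D1) → match; 1× N (D2) → no; 1× F (D1) → match.
Summing the matching environments: 3 + 2 + 1 + 1 = 7 matching atoms.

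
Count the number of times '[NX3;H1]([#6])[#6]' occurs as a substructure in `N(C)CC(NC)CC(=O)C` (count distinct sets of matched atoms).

2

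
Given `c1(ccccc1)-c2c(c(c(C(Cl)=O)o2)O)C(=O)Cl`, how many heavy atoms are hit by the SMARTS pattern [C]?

2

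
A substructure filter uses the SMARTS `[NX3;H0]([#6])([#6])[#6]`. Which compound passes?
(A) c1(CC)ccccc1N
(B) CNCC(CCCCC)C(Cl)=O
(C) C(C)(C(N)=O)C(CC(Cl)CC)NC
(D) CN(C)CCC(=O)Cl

D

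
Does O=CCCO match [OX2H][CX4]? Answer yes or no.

Yes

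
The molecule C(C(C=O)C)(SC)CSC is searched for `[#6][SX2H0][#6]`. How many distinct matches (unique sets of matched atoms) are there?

[#6][SX2H0][#6] is the SMARTS for a thioether: an aliphatic sulfur bridging two carbons with no H on the sulfur.
The molecule carries 2 separate instances of a methylthio ether (-SCH3) meeting every constraint; each maps to a distinct set of atoms, giving 2 matches.

2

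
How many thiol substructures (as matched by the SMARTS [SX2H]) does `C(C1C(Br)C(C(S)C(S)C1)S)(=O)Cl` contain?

[SX2H] is the SMARTS for a thiol: an aliphatic sulfur with two connections, one being H.
The molecule carries 3 separate instances of a thiol (-SH) meeting every constraint; each maps to a distinct set of atoms, giving 3 matches.

3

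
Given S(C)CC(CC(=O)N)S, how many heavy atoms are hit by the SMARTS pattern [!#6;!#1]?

Check the 9 heavy atoms by environment: 5× C → no; 2× S → match; 1× O → match; 1× N → match.
Summing the matching environments: 2 + 1 + 1 = 4 matching atoms.

4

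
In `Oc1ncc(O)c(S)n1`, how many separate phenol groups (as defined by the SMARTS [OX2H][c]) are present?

[OX2H][c] is the SMARTS for a phenol: a hydroxyl oxygen attached to an aromatic carbon.
The molecule carries 2 separate instances of a hydroxyl group (-OH) meeting every constraint; each maps to a distinct set of atoms, giving 2 matches.

2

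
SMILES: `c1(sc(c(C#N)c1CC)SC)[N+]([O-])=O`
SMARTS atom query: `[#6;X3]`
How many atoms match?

The query [#6;X3] means: any carbon (aromatic or not) with three total connections.
Check the 14 heavy atoms by environment: 1× s (aromatic, X2) → no; 4× c (aromatic, X3) → match; 3× C (X4) → no; 1× S (X2) → no; 1× N (charge +1, X3) → no; 1× O (charge -1, X1) → no; 1× O (X1) → no; 1× C (X2) → no; 1× N (X1) → no.
That gives 4 matching atoms.

4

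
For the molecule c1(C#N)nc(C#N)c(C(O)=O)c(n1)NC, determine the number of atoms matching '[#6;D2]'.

The query [#6;D2] means: any carbon bonded to exactly two heavy atoms.
Check the 15 heavy atoms by environment: 2× n (aromatic, D2) → no; 4× c (aromatic, D3) → no; 2× C (D2) → match; 2× N (D1) → no; 1× N (D2) → no; 1× C (D1) → no; 1× C (D3) → no; 2× O (D1) → no.
That gives 2 matching atoms.

2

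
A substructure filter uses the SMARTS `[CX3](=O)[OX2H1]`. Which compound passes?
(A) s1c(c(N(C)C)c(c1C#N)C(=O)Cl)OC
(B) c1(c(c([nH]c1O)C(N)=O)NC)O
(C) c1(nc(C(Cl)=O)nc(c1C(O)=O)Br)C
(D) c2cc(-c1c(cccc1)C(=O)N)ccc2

C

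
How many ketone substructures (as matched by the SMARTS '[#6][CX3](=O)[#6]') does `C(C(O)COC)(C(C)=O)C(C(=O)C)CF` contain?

2

[#6][CX3](=O)[#6] is the SMARTS for a ketone: a carbonyl carbon (no H) flanked by two carbons.
The molecule carries 2 separate instances of an acetyl/ketone group (-C(=O)CH3) meeting every constraint; each maps to a distinct set of atoms, giving 2 matches.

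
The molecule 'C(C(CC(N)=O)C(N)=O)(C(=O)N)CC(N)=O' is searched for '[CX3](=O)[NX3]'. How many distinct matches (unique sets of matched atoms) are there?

4

[CX3](=O)[NX3] is the SMARTS for an amide: a carbonyl carbon bonded to a trivalent nitrogen.
The molecule carries 4 separate instances of a primary amide (-C(=O)NH2) meeting every constraint; each maps to a distinct set of atoms, giving 4 matches.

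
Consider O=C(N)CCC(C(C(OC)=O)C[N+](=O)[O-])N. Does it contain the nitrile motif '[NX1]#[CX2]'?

The pattern [NX1]#[CX2] describes a nitrogen triple-bonded to a two-connected carbon — a nitrile.
The closest candidate here is a primary amino group (-NH2), but the nitrogen is NX3 (three connections), not NX1 triple-bonded. No other fragment satisfies the full query, so there is no match.

No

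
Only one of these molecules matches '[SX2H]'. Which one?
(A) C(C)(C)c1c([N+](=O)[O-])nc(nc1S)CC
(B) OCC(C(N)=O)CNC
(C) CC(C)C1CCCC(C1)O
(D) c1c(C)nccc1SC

A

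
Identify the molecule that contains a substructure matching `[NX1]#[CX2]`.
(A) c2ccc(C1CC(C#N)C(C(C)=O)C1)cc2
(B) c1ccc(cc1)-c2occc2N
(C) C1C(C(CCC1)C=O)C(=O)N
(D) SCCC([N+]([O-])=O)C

A

[NX1]#[CX2] describes a nitrogen triple-bonded to a two-connected carbon (a nitrile).
(A) contains a nitrile (-C#N), which satisfies every atom and bond constraint.
(B) has a primary amino group (-NH2) but the nitrogen is NX3 (three connections), not NX1 triple-bonded.
(C) has a primary amide (-C(=O)NH2) but the nitrogen is NX3, not NX1.
(D) has a nitro group (-[N+](=O)[O-]) but there is no C#N triple bond.
So the answer is (A).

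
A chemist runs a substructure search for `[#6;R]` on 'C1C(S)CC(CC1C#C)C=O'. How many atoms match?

6

The query [#6;R] means: carbon that is part of a ring.
Check the 11 heavy atoms by environment: 6× C (in 6-ring) → match; 1× S (acyclic) → no; 3× C (acyclic) → no; 1× O (acyclic) → no.
That gives 6 matching atoms.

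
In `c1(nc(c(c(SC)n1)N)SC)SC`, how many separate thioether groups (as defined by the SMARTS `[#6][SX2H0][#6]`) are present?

[#6][SX2H0][#6] is the SMARTS for a thioether: an aliphatic sulfur bridging two carbons with no H on the sulfur.
The molecule carries 3 separate instances of a methylthio ether (-SCH3) meeting every constraint; each maps to a distinct set of atoms, giving 3 matches.

3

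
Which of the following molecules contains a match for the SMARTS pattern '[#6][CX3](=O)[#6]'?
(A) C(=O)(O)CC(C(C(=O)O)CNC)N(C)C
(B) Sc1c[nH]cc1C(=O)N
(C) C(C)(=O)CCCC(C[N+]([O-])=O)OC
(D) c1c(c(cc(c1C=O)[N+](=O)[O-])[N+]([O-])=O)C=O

C

[#6][CX3](=O)[#6] describes a carbonyl carbon (no H) flanked by two carbons (a ketone).
(A) has a carboxylic acid group (-C(=O)OH) but one neighbour of the carbonyl carbon is O, not C.
(B) has a primary amide (-C(=O)NH2) but one neighbour of the carbonyl carbon is N, not C.
(C) contains an acetyl/ketone group (-C(=O)CH3), which satisfies every atom and bond constraint.
(D) has an aldehyde (-CHO) but the carbonyl carbon has H1, so it is not flanked by two carbons.
So the answer is (C).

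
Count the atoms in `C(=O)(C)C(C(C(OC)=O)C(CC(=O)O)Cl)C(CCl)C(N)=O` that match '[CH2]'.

The query [CH2] means: aliphatic carbon with exactly two hydrogens.
Check the 21 heavy atoms by environment: 2× C (H2) → match; 4× C (H1) → no; 2× Cl (H0) → no; 4× C (H0) → no; 5× O (H0) → no; 2× C (H3) → no; 1× O (H1) → no; 1× N (H2) → no.
That gives 2 matching atoms.

2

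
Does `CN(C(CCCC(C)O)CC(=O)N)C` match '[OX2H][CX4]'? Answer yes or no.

The pattern [OX2H][CX4] describes a hydroxyl oxygen bound to an sp3 (X4) carbon — an aliphatic alcohol.
The molecule carries a hydroxyl group (-OH), whose atoms satisfy every constraint of the query, so the pattern matches.

Yes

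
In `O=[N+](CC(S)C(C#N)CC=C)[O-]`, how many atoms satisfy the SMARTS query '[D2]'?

The query [D2] means: atom with exactly two heavy-atom neighbours.
Check the 12 heavy atoms by environment: 4× C (D2) → match; 2× C (D3) → no; 1× N (charge +1, D3) → no; 1× O (charge -1, D1) → no; 1× O (D1) → no; 1× S (D1) → no; 1× C (D1) → no; 1× N (D1) → no.
That gives 4 matching atoms.

4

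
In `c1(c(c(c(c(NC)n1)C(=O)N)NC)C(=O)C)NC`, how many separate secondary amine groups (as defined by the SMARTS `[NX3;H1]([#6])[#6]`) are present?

[NX3;H1]([#6])[#6] is the SMARTS for a secondary amine: a trivalent nitrogen with one H, bonded to two carbons.
The molecule carries 3 separate instances of an N-methylamino group (-NHCH3) meeting every constraint; each maps to a distinct set of atoms, giving 3 matches.

3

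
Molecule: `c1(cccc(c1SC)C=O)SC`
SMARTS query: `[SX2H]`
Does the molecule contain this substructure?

The pattern [SX2H] describes an aliphatic sulfur with two connections, one being H — a thiol.
The closest candidate here is a methylthio ether (-SCH3), but the sulfur has H0 (bonded to two carbons), not H1. No other fragment satisfies the full query, so there is no match.

No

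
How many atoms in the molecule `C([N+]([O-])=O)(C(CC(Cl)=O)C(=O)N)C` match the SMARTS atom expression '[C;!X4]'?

2

The query [C;!X4] means: aliphatic carbon that does not have four total connections.
Check the 13 heavy atoms by environment: 4× C (X4) → no; 1× N (charge +1, X3) → no; 1× O (charge -1, X1) → no; 3× O (X1) → no; 2× C (X3) → match; 1× Cl (X1) → no; 1× N (X3) → no.
That gives 2 matching atoms.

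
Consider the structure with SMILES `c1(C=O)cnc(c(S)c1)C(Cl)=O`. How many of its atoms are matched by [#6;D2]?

The query [#6;D2] means: any carbon bonded to exactly two heavy atoms.
Check the 12 heavy atoms by environment: 1× n (aromatic, D2) → no; 3× c (aromatic, D3) → no; 2× c (aromatic, D2) → match; 1× S (D1) → no; 1× C (D2) → match; 2× O (D1) → no; 1× C (D3) → no; 1× Cl (D1) → no.
Summing the matching environments: 2 + 1 = 3 matching atoms.

3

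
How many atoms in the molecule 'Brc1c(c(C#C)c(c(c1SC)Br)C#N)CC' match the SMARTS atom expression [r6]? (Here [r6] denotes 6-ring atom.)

6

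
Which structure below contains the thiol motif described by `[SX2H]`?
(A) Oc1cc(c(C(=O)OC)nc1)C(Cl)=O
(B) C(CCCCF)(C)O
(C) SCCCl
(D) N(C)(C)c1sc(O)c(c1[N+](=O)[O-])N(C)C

[SX2H] describes an aliphatic sulfur with two connections, one being H (a thiol).
(A) has a hydroxyl group (-OH) but it is an -OH, not an -SH.
(B) has a hydroxyl group (-OH) but it is an -OH, not an -SH.
(C) contains a thiol (-SH), which satisfies every atom and bond constraint.
(D) has a hydroxyl group (-OH) but it is an -OH, not an -SH.
So the answer is (C).

C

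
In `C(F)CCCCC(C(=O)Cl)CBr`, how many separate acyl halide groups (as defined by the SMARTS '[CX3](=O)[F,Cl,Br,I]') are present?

1

[CX3](=O)[F,Cl,Br,I] is the SMARTS for an acyl halide: a carbonyl carbon bonded to a halogen.
Exactly one fragment in the molecule meets all constraints, giving 1 match.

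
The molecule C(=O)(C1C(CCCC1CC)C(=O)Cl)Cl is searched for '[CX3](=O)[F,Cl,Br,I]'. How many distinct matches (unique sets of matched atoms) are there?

[CX3](=O)[F,Cl,Br,I] is the SMARTS for an acyl halide: a carbonyl carbon bonded to a halogen.
The molecule carries 2 separate instances of an acyl chloride (-C(=O)Cl) meeting every constraint; each maps to a distinct set of atoms, giving 2 matches.

2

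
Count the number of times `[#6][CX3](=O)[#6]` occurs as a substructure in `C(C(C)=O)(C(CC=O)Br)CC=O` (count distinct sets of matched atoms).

[#6][CX3](=O)[#6] is the SMARTS for a ketone: a carbonyl carbon (no H) flanked by two carbons.
Exactly one fragment in the molecule meets all constraints, giving 1 match.

1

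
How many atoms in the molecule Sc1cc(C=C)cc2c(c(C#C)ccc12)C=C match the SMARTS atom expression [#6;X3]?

The query [#6;X3] means: any carbon (aromatic or not) with three total connections.
Check the 17 heavy atoms by environment: 10× c (aromatic, X3) → match; 1× S (X2) → no; 4× C (X3) → match; 2× C (X2) → no.
Summing the matching environments: 10 + 4 = 14 matching atoms.

14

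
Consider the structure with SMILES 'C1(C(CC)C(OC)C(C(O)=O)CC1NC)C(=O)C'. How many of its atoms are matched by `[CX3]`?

2

The query [CX3] means: C with X3: aliphatic carbon with exactly 3 total connections.
Check the 18 heavy atoms by environment: 11× C (X4) → no; 2× O (X2) → no; 2× C (X3) → match; 2× O (X1) → no; 1× N (X3) → no.
That gives 2 matching atoms.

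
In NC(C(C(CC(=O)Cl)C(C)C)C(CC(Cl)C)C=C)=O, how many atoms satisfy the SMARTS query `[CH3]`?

3

The query [CH3] means: aliphatic carbon with exactly three hydrogens.
Check the 19 heavy atoms by environment: 3× C (H2) → no; 6× C (H1) → no; 3× C (H3) → match; 2× Cl (H0) → no; 2× C (H0) → no; 2× O (H0) → no; 1× N (H2) → no.
That gives 3 matching atoms.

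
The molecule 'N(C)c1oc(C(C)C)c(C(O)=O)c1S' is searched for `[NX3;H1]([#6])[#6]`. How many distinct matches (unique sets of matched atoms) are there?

1

[NX3;H1]([#6])[#6] is the SMARTS for a secondary amine: a trivalent nitrogen with one H, bonded to two carbons.
Exactly one fragment in the molecule meets all constraints, giving 1 match.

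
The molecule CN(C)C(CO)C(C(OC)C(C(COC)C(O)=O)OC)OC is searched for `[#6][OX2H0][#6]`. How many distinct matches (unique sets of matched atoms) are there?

4

[#6][OX2H0][#6] is the SMARTS for an ether: an aliphatic oxygen bridging two carbons with no H on the oxygen.
The molecule carries 4 separate instances of a methoxy ether (-OCH3) meeting every constraint; each maps to a distinct set of atoms, giving 4 matches.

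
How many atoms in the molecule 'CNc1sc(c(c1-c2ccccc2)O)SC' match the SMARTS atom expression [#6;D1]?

2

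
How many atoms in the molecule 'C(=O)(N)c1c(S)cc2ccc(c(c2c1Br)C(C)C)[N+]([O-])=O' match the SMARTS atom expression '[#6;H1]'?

4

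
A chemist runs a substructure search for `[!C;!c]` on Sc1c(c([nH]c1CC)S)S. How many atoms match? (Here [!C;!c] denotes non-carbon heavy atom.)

4

The query [!C;!c] means: neither aliphatic nor aromatic carbon — same as [!#6].
Check the 10 heavy atoms by environment: 1× n (aromatic) → match; 4× c (aromatic) → no; 3× S → match; 2× C → no.
Summing the matching environments: 1 + 3 = 4 matching atoms.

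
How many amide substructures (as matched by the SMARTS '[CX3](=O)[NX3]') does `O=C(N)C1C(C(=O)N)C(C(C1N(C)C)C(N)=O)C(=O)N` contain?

[CX3](=O)[NX3] is the SMARTS for an amide: a carbonyl carbon bonded to a trivalent nitrogen.
The molecule carries 4 separate instances of a primary amide (-C(=O)NH2) meeting every constraint; each maps to a distinct set of atoms, giving 4 matches.

4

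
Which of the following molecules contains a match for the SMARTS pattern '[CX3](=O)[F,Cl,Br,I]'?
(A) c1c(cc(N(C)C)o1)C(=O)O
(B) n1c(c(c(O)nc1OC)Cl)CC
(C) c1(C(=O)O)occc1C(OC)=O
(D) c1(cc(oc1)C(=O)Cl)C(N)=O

[CX3](=O)[F,Cl,Br,I] describes a carbonyl carbon bonded to a halogen (an acyl halide).
(A) has a carboxylic acid group (-C(=O)OH) but the carbonyl is bonded to -OH, not to a halogen.
(B) has a chloro substituent but the Cl is not on a carbonyl carbon.
(C) has a methyl-ester group (-C(=O)OCH3) but the carbonyl is bonded to -O-C, not to a halogen.
(D) contains an acyl chloride (-C(=O)Cl), which satisfies every atom and bond constraint.
So the answer is (D).

D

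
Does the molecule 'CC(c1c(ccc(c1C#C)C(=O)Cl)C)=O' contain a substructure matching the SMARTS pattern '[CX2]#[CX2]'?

The pattern [CX2]#[CX2] describes a carbon-carbon triple bond — an alkyne.
The molecule carries an ethynyl group (-C#CH), whose atoms satisfy every constraint of the query, so the pattern matches.

Yes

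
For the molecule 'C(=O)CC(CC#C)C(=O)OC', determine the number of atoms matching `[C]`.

8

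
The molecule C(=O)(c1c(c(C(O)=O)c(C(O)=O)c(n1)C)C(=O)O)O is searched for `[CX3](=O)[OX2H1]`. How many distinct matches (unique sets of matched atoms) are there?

[CX3](=O)[OX2H1] is the SMARTS for a carboxylic acid: an sp2 carbon double-bonded to O and single-bonded to an -OH oxygen.
The molecule carries 4 separate instances of a carboxylic acid group (-C(=O)OH) meeting every constraint; each maps to a distinct set of atoms, giving 4 matches.

4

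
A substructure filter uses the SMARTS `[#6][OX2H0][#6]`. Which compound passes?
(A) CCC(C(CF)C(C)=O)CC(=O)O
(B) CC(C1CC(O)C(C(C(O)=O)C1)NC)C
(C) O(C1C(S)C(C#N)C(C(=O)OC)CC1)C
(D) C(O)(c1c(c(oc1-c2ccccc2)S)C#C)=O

C

[#6][OX2H0][#6] describes an aliphatic oxygen bridging two carbons with no H on the oxygen (an ether).
(A) has a carboxylic acid group (-C(=O)OH) but the -OH oxygen has H1; the =O is OX1, not OX2.
(B) has a carboxylic acid group (-C(=O)OH) but the -OH oxygen has H1; the =O is OX1, not OX2.
(C) contains a methoxy ether (-OCH3), which satisfies every atom and bond constraint.
(D) has a carboxylic acid group (-C(=O)OH) but the -OH oxygen has H1; the =O is OX1, not OX2.
So the answer is (C).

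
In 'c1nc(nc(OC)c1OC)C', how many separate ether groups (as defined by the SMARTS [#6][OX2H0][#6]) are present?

2

[#6][OX2H0][#6] is the SMARTS for an ether: an aliphatic oxygen bridging two carbons with no H on the oxygen.
The molecule carries 2 separate instances of a methoxy ether (-OCH3) meeting every constraint; each maps to a distinct set of atoms, giving 2 matches.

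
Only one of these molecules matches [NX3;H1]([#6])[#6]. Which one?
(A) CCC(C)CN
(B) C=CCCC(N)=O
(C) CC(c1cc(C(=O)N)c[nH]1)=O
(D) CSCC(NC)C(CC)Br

D

[NX3;H1]([#6])[#6] describes a trivalent nitrogen with one H, bonded to two carbons (a secondary amine).
(A) has a primary amino group (-NH2) but the nitrogen has H2 and only one carbon neighbour.
(B) has a primary amide (-C(=O)NH2) but the -C(=O)NH2 nitrogen has H2, not H1.
(C) has a primary amide (-C(=O)NH2) but the -C(=O)NH2 nitrogen has H2, not H1.
(D) contains an N-methylamino group (-NHCH3), which satisfies every atom and bond constraint.
So the answer is (D).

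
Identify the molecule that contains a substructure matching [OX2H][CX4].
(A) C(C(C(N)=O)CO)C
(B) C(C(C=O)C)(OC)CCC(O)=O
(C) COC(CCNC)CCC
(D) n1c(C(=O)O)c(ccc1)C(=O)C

A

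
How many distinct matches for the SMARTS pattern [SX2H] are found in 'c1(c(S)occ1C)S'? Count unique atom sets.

2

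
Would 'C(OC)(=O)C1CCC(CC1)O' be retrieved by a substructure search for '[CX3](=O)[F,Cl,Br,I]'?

The pattern [CX3](=O)[F,Cl,Br,I] describes a carbonyl carbon bonded to a halogen — an acyl halide.
The closest candidate here is a methyl-ester group (-C(=O)OCH3), but the carbonyl is bonded to -O-C, not to a halogen. No other fragment satisfies the full query, so there is no match.

No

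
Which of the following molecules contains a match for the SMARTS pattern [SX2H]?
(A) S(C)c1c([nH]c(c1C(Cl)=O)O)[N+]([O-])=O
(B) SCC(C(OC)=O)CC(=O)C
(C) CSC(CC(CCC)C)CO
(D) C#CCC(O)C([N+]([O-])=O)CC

[SX2H] describes an aliphatic sulfur with two connections, one being H (a thiol).
(A) has a methylthio ether (-SCH3) but the sulfur has H0 (bonded to two carbons), not H1.
(B) contains a thiol (-SH), which satisfies every atom and bond constraint.
(C) has a hydroxyl group (-OH) but it is an -OH, not an -SH.
(D) has a hydroxyl group (-OH) but it is an -OH, not an -SH.
So the answer is (B).

B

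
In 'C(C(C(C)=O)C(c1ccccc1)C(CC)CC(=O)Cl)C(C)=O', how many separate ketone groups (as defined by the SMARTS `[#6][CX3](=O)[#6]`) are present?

2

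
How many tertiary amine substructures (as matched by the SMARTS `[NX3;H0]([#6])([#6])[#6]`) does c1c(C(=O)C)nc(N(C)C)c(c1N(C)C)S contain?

2

[NX3;H0]([#6])([#6])[#6] is the SMARTS for a tertiary amine: a trivalent nitrogen with no H, bonded to three carbons.
The molecule carries 2 separate instances of a dimethylamino group (-N(CH3)2) meeting every constraint; each maps to a distinct set of atoms, giving 2 matches.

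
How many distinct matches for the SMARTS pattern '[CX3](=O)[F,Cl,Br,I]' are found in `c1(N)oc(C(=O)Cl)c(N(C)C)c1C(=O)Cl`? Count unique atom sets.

[CX3](=O)[F,Cl,Br,I] is the SMARTS for an acyl halide: a carbonyl carbon bonded to a halogen.
The molecule carries 2 separate instances of an acyl chloride (-C(=O)Cl) meeting every constraint; each maps to a distinct set of atoms, giving 2 matches.

2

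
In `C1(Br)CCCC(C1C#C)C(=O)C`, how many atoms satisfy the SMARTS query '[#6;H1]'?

4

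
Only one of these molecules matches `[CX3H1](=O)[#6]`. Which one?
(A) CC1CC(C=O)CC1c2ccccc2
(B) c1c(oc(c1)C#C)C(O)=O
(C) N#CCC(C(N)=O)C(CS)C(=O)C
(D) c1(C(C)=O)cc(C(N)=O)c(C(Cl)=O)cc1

A

[CX3H1](=O)[#6] describes an sp2 carbon with one H, double-bonded to O and single-bonded to carbon (an aldehyde).
(A) contains an aldehyde (-CHO), which satisfies every atom and bond constraint.
(B) has a carboxylic acid group (-C(=O)OH) but the carbonyl carbon has H0 and is bonded to O, not H1.
(C) has an acetyl/ketone group (-C(=O)CH3) but the carbonyl carbon has H0 (two carbon neighbours), not H1.
(D) has an acetyl/ketone group (-C(=O)CH3) but the carbonyl carbon has H0 (two carbon neighbours), not H1.
So the answer is (A).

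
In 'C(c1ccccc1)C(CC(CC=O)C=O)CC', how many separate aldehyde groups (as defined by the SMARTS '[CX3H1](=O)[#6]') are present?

[CX3H1](=O)[#6] is the SMARTS for an aldehyde: an sp2 carbon with one H, double-bonded to O and single-bonded to carbon.
The molecule carries 2 separate instances of an aldehyde (-CHO) meeting every constraint; each maps to a distinct set of atoms, giving 2 matches.

2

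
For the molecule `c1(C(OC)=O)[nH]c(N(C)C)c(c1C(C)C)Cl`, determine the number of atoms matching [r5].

5

Check the 16 heavy atoms by environment: 1× n (aromatic, in 5-ring) → match; 4× c (aromatic, in 5-ring) → match; 1× Cl (acyclic) → no; 7× C (acyclic) → no; 2× O (acyclic) → no; 1× N (acyclic) → no.
Summing the matching environments: 1 + 4 = 5 matching atoms.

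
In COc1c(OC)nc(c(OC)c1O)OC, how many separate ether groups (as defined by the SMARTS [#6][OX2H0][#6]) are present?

[#6][OX2H0][#6] is the SMARTS for an ether: an aliphatic oxygen bridging two carbons with no H on the oxygen.
The molecule carries 4 separate instances of a methoxy ether (-OCH3) meeting every constraint; each maps to a distinct set of atoms, giving 4 matches.

4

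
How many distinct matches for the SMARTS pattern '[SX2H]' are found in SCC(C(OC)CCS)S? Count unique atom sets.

[SX2H] is the SMARTS for a thiol: an aliphatic sulfur with two connections, one being H.
The molecule carries 3 separate instances of a thiol (-SH) meeting every constraint; each maps to a distinct set of atoms, giving 3 matches.

3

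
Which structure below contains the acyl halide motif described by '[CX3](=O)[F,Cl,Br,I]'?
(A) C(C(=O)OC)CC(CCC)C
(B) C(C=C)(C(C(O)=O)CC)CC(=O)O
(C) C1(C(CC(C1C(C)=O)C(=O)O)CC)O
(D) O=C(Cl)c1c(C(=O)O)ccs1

[CX3](=O)[F,Cl,Br,I] describes a carbonyl carbon bonded to a halogen (an acyl halide).
(A) has a methyl-ester group (-C(=O)OCH3) but the carbonyl is bonded to -O-C, not to a halogen.
(B) has a carboxylic acid group (-C(=O)OH) but the carbonyl is bonded to -OH, not to a halogen.
(C) has a carboxylic acid group (-C(=O)OH) but the carbonyl is bonded to -OH, not to a halogen.
(D) contains an acyl chloride (-C(=O)Cl), which satisfies every atom and bond constraint.
So the answer is (D).

D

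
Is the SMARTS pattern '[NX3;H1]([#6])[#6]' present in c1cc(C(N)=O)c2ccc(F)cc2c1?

No

The pattern [NX3;H1]([#6])[#6] describes a trivalent nitrogen with one H, bonded to two carbons — a secondary amine.
The closest candidate here is a primary amide (-C(=O)NH2), but the -C(=O)NH2 nitrogen has H2, not H1. No other fragment satisfies the full query, so there is no match.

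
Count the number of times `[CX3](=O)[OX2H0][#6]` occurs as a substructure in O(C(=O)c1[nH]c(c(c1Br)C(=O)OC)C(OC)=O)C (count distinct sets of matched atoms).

[CX3](=O)[OX2H0][#6] is the SMARTS for an ester: a carbonyl carbon bonded to an oxygen that is itself bonded to carbon (no H on that O).
The molecule carries 3 separate instances of a methyl-ester group (-C(=O)OCH3) meeting every constraint; each maps to a distinct set of atoms, giving 3 matches.

3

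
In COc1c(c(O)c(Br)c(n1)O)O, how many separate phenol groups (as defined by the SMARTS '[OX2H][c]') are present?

3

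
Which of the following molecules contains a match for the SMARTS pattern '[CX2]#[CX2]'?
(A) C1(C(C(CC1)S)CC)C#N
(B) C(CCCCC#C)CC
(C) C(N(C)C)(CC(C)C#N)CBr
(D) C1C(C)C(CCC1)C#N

B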